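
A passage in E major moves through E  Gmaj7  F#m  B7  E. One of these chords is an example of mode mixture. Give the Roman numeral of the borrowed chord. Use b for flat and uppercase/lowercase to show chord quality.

The diatonic triads in E major are E, F#m, G#m, A, B, C#m, D#dim. Of the given chords, E, F#m and B7 are diatonic. But Gmaj7 (G–B–D–F#) is foreign: the diatonic iii on degree 3 is G#m, whereas Gmaj7 comes from E minor. It is labeled bIIImaj7.

bIIImaj7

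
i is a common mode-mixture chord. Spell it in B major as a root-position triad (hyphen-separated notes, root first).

B-D-F#

i is built on scale degree 1, which is B in both B major and its parallel. Building the minor chord from the parallel minor on B: B–D–F#.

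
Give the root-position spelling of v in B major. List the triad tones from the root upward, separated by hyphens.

F#-A-C#

The root, F#, is scale degree 5 — the same note in B major and B minor; only the chord quality changes. Stacking thirds in B minor on F# gives F#–A–C#.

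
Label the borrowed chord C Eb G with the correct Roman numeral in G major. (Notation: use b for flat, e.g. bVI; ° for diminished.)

iv

C is scale degree 4 in G major. Diatonically G major has C (IV) on that degree; C–Eb–G is instead the minor chord native to G minor, so it takes the label iv.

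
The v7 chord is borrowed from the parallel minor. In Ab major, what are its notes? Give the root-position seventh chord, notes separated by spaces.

v7 is built on scale degree 5, which is Eb in both Ab major and its parallel. Stacking thirds in Ab minor on Eb gives Eb–Gb–Bb–Db.

Eb Gb Bb Db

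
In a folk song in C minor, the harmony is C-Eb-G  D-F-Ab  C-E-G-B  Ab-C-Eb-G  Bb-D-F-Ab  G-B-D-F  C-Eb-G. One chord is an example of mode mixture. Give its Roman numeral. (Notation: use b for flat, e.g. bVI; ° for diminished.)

Imaj7

In C minor (with V from harmonic minor) the diatonic chords are Cm, Ddim, Eb, Fm, G, Ab, Bb. C–Eb–G = Cm, D–F–Ab = Ddim, Ab–C–Eb–G = Abmaj7, Bb–D–F–Ab = Bb7 and G–B–D–F = G7 all belong to that set. C–E–G–B is not: scale degree 1 in C minor carries Cm (i). In C major the chord on that degree is Cmaj7, so here it functions as Imaj7, borrowed from the parallel major.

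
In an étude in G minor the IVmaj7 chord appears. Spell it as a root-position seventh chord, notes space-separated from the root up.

C E G B

The root, C, is scale degree 4 — the same note in G minor and G major; only the chord quality changes. Stacking thirds in G major on C gives C–E–G–B.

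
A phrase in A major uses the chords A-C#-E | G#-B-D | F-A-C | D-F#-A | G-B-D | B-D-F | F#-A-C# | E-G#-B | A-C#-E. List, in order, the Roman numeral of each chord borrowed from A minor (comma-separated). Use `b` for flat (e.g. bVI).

bVI, bVII, ii°

A major has the diatonic set A, Bm, C#m, D, E, F#m, G#dim. Of the given chords, A–C#–E = A, G#–B–D = G#dim, D–F#–A = D, F#–A–C# = F#m and E–G#–B = E are diatonic. F–A–C doesn't fit — on degree 6 A major would have F#m (vi). F is the degree-6 chord of A minor, so it is the borrowed bVI. G–B–D is not: scale degree 7 in A major carries G#dim (vii°). In A minor the chord on that degree is G, so here it functions as bVII, borrowed from the parallel minor. B–D–F is not: scale degree 2 in A major carries Bm (ii). In A minor the chord on that degree is Bdim, so here it functions as ii°, borrowed from the parallel minor.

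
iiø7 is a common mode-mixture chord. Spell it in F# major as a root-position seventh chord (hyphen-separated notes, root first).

G#-B-D-F#

iiø7 is built on scale degree 2, which is G# in both F# major and its parallel. Building the half-diminished-seventh chord from the parallel minor on G#: G#–B–D–F#.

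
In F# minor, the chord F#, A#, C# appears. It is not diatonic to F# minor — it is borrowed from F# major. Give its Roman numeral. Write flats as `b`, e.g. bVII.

I

The root F# is the diatonic 1st degree of F# minor; the borrowing shows in the chord quality. Diatonically F# minor has F#m (i) on that degree; F#–A#–C# is instead the major chord native to F# major, so it takes the label I.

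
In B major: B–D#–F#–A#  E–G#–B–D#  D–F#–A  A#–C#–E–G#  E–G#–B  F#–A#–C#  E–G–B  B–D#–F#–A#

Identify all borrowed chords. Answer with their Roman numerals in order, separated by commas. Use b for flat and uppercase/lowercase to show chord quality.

In B major the diatonic chords are B, C#m, D#m, E, F#, G#m, A#dim. B–D#–F#–A# = Bmaj7, E–G#–B–D# = Emaj7, A#–C#–E–G# = A#m7b5, E–G#–B = E and F#–A#–C# = F# are all diatonic. D–F#–A doesn't fit — on degree 3 B major would have D#m (iii). D is the degree-3 chord of B minor, so it is the borrowed bIII. E–G–B is not: scale degree 4 in B major carries E (IV). In B minor the chord on that degree is Em, so here it functions as iv, borrowed from the parallel minor.

bIII, iv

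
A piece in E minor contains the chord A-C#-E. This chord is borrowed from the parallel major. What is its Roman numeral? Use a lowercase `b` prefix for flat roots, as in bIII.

IV

The root A is the diatonic 4th degree of E minor; the borrowing shows in the chord quality. Diatonically E minor has Am (iv) on that degree; A–C#–E is instead the major chord native to E major, so it takes the label IV.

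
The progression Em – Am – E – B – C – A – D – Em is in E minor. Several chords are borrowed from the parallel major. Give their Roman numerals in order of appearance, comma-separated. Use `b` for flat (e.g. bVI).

The diatonic triads in E minor (with V from harmonic minor) are Em, F#dim, G, Am, B, C, D. Of the given chords, Em, Am, B, C and D are diatonic. E (E–G#–B) is not: scale degree 1 in E minor carries Em (i). In E major the chord on that degree is E, so here it functions as I, borrowed from the parallel major. A (A–C#–E) is not: scale degree 4 in E minor carries Am (iv). In E major the chord on that degree is A, so here it functions as IV, borrowed from the parallel major.

I, IV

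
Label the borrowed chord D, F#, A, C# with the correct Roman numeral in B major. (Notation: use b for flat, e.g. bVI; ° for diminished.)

bIIImaj7

In B major scale degree 3 is D#; D is its lowered form, from B minor. Diatonically B major has D#m (iii) on that degree; D–F#–A–C# is instead the major-seventh chord native to B minor, so it takes the label bIIImaj7.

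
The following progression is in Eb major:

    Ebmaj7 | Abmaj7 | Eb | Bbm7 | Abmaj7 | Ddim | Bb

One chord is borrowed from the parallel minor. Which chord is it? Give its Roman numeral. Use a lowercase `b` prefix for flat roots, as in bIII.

v7

In Eb major the diatonic chords are Eb, Fm, Gm, Ab, Bb, Cm, Ddim. Ebmaj7, Abmaj7, Eb, Ddim and Bb are all diatonic. Bbm7 (Bb–Db–F–Ab) doesn't fit — on degree 5 Eb major would have Bb (V). Bbm7 is the degree-5 chord of Eb minor, so it is the borrowed v7.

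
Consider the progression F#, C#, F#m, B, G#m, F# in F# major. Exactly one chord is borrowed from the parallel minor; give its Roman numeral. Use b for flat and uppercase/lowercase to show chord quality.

i

The diatonic triads in F# major are F#, G#m, A#m, B, C#, D#m, E#dim. F#, C#, B and G#m all belong to that set. F#m (F#–A–C#) doesn't fit — on degree 1 F# major would have F# (I). F#m is the degree-1 chord of F# minor, so it is the borrowed i.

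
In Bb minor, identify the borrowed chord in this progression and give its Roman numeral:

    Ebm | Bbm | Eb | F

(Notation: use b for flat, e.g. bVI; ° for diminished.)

The diatonic triads in Bb minor (with V from harmonic minor) are Bbm, Cdim, Db, Ebm, F, Gb, Ab. Ebm, Bbm and F all belong to that set. Eb (Eb–G–Bb) is not: scale degree 4 in Bb minor carries Ebm (iv). In Bb major the chord on that degree is Eb, so here it functions as IV, borrowed from the parallel major.

IV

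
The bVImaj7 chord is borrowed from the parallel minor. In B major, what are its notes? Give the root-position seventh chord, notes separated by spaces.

G B D F#

bVImaj7 is built on the lowered scale degree 6. In B major degree 6 is G#; lowered it becomes G. In B minor the chord on G is G–B–D–F#.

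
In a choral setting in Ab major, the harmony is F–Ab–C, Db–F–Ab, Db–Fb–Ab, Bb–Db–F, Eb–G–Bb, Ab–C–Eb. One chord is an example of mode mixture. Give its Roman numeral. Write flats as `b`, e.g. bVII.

Ab major has the diatonic set Ab, Bbm, Cm, Db, Eb, Fm, Gdim. F–Ab–C = Fm, Db–F–Ab = Db, Bb–Db–F = Bbm, Eb–G–Bb = Eb and Ab–C–Eb = Ab all belong to that set. Db–Fb–Ab is not: scale degree 4 in Ab major carries Db (IV). In Ab minor the chord on that degree is Dbm, so here it functions as iv, borrowed from the parallel minor.

iv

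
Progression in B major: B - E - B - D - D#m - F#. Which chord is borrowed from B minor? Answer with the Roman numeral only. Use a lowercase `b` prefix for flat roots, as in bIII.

bIII

The diatonic triads in B major are B, C#m, D#m, E, F#, G#m, A#dim. B, E, D#m and F# are all diatonic. D (D–F#–A) doesn't fit — on degree 3 B major would have D#m (iii). D is the degree-3 chord of B minor, so it is the borrowed bIII.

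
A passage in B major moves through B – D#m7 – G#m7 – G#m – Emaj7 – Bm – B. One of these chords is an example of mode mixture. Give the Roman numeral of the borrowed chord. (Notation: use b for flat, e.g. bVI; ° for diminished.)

i

B major has the diatonic set B, C#m, D#m, E, F#, G#m, A#dim. Of the given chords, B, D#m7, G#m7, G#m and Emaj7 are diatonic. But Bm (B–D–F#) is foreign: the diatonic I on degree 1 is B, whereas Bm comes from B minor. It is labeled i.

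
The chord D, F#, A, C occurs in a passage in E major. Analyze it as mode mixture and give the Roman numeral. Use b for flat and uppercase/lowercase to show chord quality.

D is the lowered form of scale degree 7 in E major (the diatonic degree 7 is D#). The diatonic chord on degree 7 would be D#dim (vii°), but D–F#–A–C is the dominant-seventh chord from E minor. As a borrowed chord it is labeled bVII7.

bVII7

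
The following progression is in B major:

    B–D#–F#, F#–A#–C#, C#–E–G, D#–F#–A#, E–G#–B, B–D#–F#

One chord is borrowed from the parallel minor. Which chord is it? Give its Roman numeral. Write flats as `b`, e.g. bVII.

ii°

The diatonic triads in B major are B, C#m, D#m, E, F#, G#m, A#dim. B–D#–F# = B, F#–A#–C# = F#, D#–F#–A# = D#m and E–G#–B = E are all diatonic. C#–E–G doesn't fit — on degree 2 B major would have C#m (ii). C#dim is the degree-2 chord of B minor, so it is the borrowed ii°.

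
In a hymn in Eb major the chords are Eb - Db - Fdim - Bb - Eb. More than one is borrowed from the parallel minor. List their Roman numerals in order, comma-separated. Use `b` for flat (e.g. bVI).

bVII, ii°

In Eb major the diatonic chords are Eb, Fm, Gm, Ab, Bb, Cm, Ddim. Eb and Bb both belong to that set. Db (Db–F–Ab) doesn't fit — on degree 7 Eb major would have Ddim (vii°). Db is the degree-7 chord of Eb minor, so it is the borrowed bVII. Fdim (F–Ab–Cb) doesn't fit — on degree 2 Eb major would have Fm (ii). Fdim is the degree-2 chord of Eb minor, so it is the borrowed ii°.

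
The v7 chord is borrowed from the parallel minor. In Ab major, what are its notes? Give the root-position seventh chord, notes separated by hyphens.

v7 is built on scale degree 5, which is Eb in both Ab major and its parallel. Stacking thirds in Ab minor on Eb gives Eb–Gb–Bb–Db.

Eb-Gb-Bb-Db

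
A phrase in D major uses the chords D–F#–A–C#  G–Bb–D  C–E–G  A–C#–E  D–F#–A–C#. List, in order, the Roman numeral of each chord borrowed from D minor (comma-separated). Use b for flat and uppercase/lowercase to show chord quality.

In D major the diatonic chords are D, Em, F#m, G, A, Bm, C#dim. D–F#–A–C# = Dmaj7 and A–C#–E = A both belong to that set. G–Bb–D is not: scale degree 4 in D major carries G (IV). In D minor the chord on that degree is Gm, so here it functions as iv, borrowed from the parallel minor. C–E–G doesn't fit — on degree 7 D major would have C#dim (vii°). C is the degree-7 chord of D minor, so it is the borrowed bVII.

iv, bVII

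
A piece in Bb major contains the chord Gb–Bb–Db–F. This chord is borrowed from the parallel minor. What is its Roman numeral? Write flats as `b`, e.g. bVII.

In Bb major scale degree 6 is G; Gb is its lowered form, from Bb minor. The diatonic chord on degree 6 would be Gm (vi), but Gb–Bb–Db–F is the major-seventh chord from Bb minor. As a borrowed chord it is labeled bVImaj7.

bVImaj7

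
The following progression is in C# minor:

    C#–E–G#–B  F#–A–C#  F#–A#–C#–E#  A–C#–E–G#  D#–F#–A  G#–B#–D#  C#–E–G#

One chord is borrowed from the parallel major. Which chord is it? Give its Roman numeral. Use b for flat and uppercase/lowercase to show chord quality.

IVmaj7

The diatonic triads in C# minor (with V from harmonic minor) are C#m, D#dim, E, F#m, G#, A, B. Of the given chords, C#–E–G#–B = C#m7, F#–A–C# = F#m, A–C#–E–G# = Amaj7, D#–F#–A = D#dim, G#–B#–D# = G# and C#–E–G# = C#m are diatonic. F#–A#–C#–E# doesn't fit — on degree 4 C# minor would have F#m (iv). F#maj7 is the degree-4 chord of C# major, so it is the borrowed IVmaj7.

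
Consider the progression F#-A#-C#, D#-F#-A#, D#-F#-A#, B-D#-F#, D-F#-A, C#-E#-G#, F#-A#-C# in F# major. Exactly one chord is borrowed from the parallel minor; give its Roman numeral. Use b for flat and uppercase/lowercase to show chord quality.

bVI

F# major has the diatonic set F#, G#m, A#m, B, C#, D#m, E#dim. F#–A#–C# = F#, D#–F#–A# = D#m, B–D#–F# = B and C#–E#–G# = C# all belong to that set. But D–F#–A is foreign: the diatonic vi on degree 6 is D#m, whereas D comes from F# minor. It is labeled bVI.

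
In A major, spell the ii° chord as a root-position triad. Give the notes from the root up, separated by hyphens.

B-D-F

The root, B, is scale degree 2 — the same note in A major and A minor; only the chord quality changes. In A minor the chord on B is B–D–F.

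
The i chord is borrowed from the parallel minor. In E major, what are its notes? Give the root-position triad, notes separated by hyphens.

E-G-B

The root, E, is scale degree 1 — the same note in E major and E minor; only the chord quality changes. In E minor the chord on E is E–G–B.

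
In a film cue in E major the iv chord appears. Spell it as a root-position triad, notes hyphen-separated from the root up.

iv is built on scale degree 4, which is A in both E major and its parallel. In E minor the chord on A is A–C–E.

A-C-E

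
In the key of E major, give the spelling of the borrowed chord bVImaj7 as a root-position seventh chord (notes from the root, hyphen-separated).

The root of bVImaj7 is the lowered 6th degree: C# becomes C. Stacking thirds in E minor on C gives C–E–G–B.

C-E-G-B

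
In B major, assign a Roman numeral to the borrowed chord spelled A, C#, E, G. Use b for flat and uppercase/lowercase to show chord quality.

bVII7

The root A is the lowered 7th scale degree — diatonically B major has A# there. Diatonically B major has A#dim (vii°) on that degree; A–C#–E–G is instead the dominant-seventh chord native to B minor, so it takes the label bVII7.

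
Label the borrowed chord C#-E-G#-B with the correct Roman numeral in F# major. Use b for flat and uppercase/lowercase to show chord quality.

v7

C# is scale degree 5 in F# major. The diatonic chord on degree 5 would be C# (V), but C#–E–G#–B is the minor-seventh chord from F# minor. As a borrowed chord it is labeled v7.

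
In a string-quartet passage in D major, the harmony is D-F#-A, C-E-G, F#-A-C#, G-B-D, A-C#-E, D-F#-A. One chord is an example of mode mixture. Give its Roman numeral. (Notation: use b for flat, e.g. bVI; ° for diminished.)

In D major the diatonic chords are D, Em, F#m, G, A, Bm, C#dim. Of the given chords, D–F#–A = D, F#–A–C# = F#m, G–B–D = G and A–C#–E = A are diatonic. But C–E–G is foreign: the diatonic vii° on degree 7 is C#dim, whereas C comes from D minor. It is labeled bVII.

bVII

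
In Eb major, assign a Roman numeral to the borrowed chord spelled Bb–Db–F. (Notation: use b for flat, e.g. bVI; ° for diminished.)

Bb is scale degree 5 in Eb major. The diatonic chord on degree 5 would be Bb (V), but Bb–Db–F is the minor chord from Eb minor. As a borrowed chord it is labeled v.

v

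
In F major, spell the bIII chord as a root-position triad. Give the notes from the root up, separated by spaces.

The root of bIII is the lowered 3rd degree: A becomes Ab. Building the major chord from the parallel minor on Ab: Ab–C–Eb.

Ab C Eb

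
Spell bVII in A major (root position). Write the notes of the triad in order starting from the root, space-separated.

G B D

The root of bVII is the lowered 7th degree: G# becomes G. Building the major chord from the parallel minor on G: G–B–D.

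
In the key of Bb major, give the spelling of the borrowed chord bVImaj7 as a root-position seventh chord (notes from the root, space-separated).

Gb Bb Db F

Scale degree 6 in Bb major is G. bVImaj7 uses the lowered form, Gb, taken from Bb minor. Building the major-seventh chord from the parallel minor on Gb: Gb–Bb–Db–F.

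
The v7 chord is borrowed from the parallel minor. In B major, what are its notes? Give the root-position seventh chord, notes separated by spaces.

F# A C# E

The root, F#, is scale degree 5 — the same note in B major and B minor; only the chord quality changes. In B minor the chord on F# is F#–A–C#–E.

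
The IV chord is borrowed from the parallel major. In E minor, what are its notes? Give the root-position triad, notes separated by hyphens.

A-C#-E

IV is built on scale degree 4, which is A in both E minor and its parallel. Stacking thirds in E major on A gives A–C#–E.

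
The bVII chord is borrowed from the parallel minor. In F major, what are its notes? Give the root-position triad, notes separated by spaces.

Eb G Bb

The root of bVII is the lowered 7th degree: E becomes Eb. In F minor the chord on Eb is Eb–G–Bb.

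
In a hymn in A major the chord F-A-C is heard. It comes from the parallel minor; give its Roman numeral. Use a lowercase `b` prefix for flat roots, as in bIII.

bVI

F is the lowered form of scale degree 6 in A major (the diatonic degree 6 is F#). Diatonically A major has F#m (vi) on that degree; F–A–C is instead the major chord native to A minor, so it takes the label bVI.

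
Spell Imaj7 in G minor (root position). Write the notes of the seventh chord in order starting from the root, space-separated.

G B D F#

Imaj7 is built on scale degree 1, which is G in both G minor and its parallel. Building the major-seventh chord from the parallel major on G: G–B–D–F#.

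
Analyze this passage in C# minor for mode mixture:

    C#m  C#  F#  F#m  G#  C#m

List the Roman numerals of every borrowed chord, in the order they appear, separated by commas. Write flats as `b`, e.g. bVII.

I, IV

The diatonic triads in C# minor (with V from harmonic minor) are C#m, D#dim, E, F#m, G#, A, B. C#m, F#m and G# all belong to that set. C# (C#–E#–G#) doesn't fit — on degree 1 C# minor would have C#m (i). C# is the degree-1 chord of C# major, so it is the borrowed I. F# (F#–A#–C#) is not: scale degree 4 in C# minor carries F#m (iv). In C# major the chord on that degree is F#, so here it functions as IV, borrowed from the parallel major.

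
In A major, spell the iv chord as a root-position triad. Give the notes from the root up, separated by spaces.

iv is built on scale degree 4, which is D in both A major and its parallel. In A minor the chord on D is D–F–A.

D F A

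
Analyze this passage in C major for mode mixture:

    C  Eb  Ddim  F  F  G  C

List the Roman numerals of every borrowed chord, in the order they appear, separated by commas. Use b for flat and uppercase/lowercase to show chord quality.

The diatonic triads in C major are C, Dm, Em, F, G, Am, Bdim. C, F and G are all diatonic. Eb (Eb–G–Bb) doesn't fit — on degree 3 C major would have Em (iii). Eb is the degree-3 chord of C minor, so it is the borrowed bIII. Ddim (D–F–Ab) doesn't fit — on degree 2 C major would have Dm (ii). Ddim is the degree-2 chord of C minor, so it is the borrowed ii°.

bIII, ii°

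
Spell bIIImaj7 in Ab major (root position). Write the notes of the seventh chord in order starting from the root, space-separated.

The root of bIIImaj7 is the lowered 3rd degree: C becomes Cb. Stacking thirds in Ab minor on Cb gives Cb–Eb–Gb–Bb.

Cb Eb Gb Bb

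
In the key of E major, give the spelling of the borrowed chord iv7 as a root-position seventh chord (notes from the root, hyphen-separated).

A-C-E-G

The root, A, is scale degree 4 — the same note in E major and E minor; only the chord quality changes. Building the minor-seventh chord from the parallel minor on A: A–C–E–G.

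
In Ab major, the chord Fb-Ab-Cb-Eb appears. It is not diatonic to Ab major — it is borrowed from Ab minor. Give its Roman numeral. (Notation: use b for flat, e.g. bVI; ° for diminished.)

bVImaj7

In Ab major scale degree 6 is F; Fb is its lowered form, from Ab minor. Fb–Ab–Cb–Eb is a major-seventh chord — the form found in Ab minor, not the diatonic vi (Fm). Borrowed into Ab major it is written bVImaj7.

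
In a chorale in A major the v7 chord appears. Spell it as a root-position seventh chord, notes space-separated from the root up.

E G B D

v7 is built on scale degree 5, which is E in both A major and its parallel. In A minor the chord on E is E–G–B–D.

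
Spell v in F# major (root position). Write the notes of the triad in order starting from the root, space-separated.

v is built on scale degree 5, which is C# in both F# major and its parallel. Stacking thirds in F# minor on C# gives C#–E–G#.

C# E G#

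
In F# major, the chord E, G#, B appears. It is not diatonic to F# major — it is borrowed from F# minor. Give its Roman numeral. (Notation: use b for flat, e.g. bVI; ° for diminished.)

E is the lowered form of scale degree 7 in F# major (the diatonic degree 7 is E#). E–G#–B is a major chord — the form found in F# minor, not the diatonic vii° (E#dim). Borrowed into F# major it is written bVII.

bVII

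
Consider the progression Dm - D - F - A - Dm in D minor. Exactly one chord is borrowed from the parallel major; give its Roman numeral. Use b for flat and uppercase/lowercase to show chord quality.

I

D minor has the diatonic set Dm, Edim, F, Gm, A, Bb, C (with V from harmonic minor). Of the given chords, Dm, F and A are diatonic. But D (D–F#–A) is foreign: the diatonic i on degree 1 is Dm, whereas D comes from D major. It is labeled I.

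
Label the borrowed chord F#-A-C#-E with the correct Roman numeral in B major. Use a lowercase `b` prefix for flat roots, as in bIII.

v7

The root F# is the diatonic 5th degree of B major; the borrowing shows in the chord quality. The diatonic chord on degree 5 would be F# (V), but F#–A–C#–E is the minor-seventh chord from B minor. As a borrowed chord it is labeled v7.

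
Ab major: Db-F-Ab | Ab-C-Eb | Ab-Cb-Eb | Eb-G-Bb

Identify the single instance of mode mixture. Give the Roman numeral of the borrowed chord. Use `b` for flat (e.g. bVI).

i

Ab major has the diatonic set Ab, Bbm, Cm, Db, Eb, Fm, Gdim. Db–F–Ab = Db, Ab–C–Eb = Ab and Eb–G–Bb = Eb all belong to that set. But Ab–Cb–Eb is foreign: the diatonic I on degree 1 is Ab, whereas Abm comes from Ab minor. It is labeled i.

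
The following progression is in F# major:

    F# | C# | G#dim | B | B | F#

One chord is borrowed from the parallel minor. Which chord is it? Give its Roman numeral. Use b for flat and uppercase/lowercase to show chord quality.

F# major has the diatonic set F#, G#m, A#m, B, C#, D#m, E#dim. F#, C# and B are all diatonic. But G#dim (G#–B–D) is foreign: the diatonic ii on degree 2 is G#m, whereas G#dim comes from F# minor. It is labeled ii°.

ii°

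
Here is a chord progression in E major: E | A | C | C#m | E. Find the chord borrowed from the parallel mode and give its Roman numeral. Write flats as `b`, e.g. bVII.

bVI

In E major the diatonic chords are E, F#m, G#m, A, B, C#m, D#dim. Of the given chords, E, A and C#m are diatonic. But C (C–E–G) is foreign: the diatonic vi on degree 6 is C#m, whereas C comes from E minor. It is labeled bVI.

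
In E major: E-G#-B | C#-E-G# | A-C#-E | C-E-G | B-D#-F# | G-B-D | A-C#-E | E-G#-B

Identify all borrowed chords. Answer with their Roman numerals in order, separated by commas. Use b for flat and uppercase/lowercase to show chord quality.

bVI, bIII

E major has the diatonic set E, F#m, G#m, A, B, C#m, D#dim. Of the given chords, E–G#–B = E, C#–E–G# = C#m, A–C#–E = A and B–D#–F# = B are diatonic. But C–E–G is foreign: the diatonic vi on degree 6 is C#m, whereas C comes from E minor. It is labeled bVI. G–B–D is not: scale degree 3 in E major carries G#m (iii). In E minor the chord on that degree is G, so here it functions as bIII, borrowed from the parallel minor.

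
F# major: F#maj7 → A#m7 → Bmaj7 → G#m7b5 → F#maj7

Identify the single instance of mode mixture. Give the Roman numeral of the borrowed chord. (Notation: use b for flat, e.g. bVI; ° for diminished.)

The diatonic triads in F# major are F#, G#m, A#m, B, C#, D#m, E#dim. Of the given chords, F#maj7, A#m7 and Bmaj7 are diatonic. G#m7b5 (G#–B–D–F#) is not: scale degree 2 in F# major carries G#m (ii). In F# minor the chord on that degree is G#m7b5, so here it functions as iiø7, borrowed from the parallel minor.

iiø7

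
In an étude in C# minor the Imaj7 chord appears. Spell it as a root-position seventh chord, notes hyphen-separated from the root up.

C#-E#-G#-B#

Imaj7 is built on scale degree 1, which is C# in both C# minor and its parallel. In C# major the chord on C# is C#–E#–G#–B#.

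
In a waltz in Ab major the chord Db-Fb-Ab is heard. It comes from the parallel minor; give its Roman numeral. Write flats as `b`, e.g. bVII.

iv

Db is scale degree 4 in Ab major. Db–Fb–Ab is a minor chord — the form found in Ab minor, not the diatonic IV (Db). Borrowed into Ab major it is written iv.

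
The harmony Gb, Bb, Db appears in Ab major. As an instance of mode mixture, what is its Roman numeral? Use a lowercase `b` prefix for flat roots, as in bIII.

bVII

The root Gb is the lowered 7th scale degree — diatonically Ab major has G there. The diatonic chord on degree 7 would be Gdim (vii°), but Gb–Bb–Db is the major chord from Ab minor. As a borrowed chord it is labeled bVII.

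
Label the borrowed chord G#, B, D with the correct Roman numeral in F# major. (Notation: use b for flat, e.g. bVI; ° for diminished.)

The root G# is the diatonic 2nd degree of F# major; the borrowing shows in the chord quality. G#–B–D is a diminished chord — the form found in F# minor, not the diatonic ii (G#m). Borrowed into F# major it is written ii°.

ii°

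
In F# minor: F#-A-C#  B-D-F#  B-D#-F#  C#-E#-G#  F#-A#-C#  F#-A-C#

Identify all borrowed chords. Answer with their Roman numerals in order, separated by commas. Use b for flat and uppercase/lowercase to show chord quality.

The diatonic triads in F# minor (with V from harmonic minor) are F#m, G#dim, A, Bm, C#, D, E. F#–A–C# = F#m, B–D–F# = Bm and C#–E#–G# = C# all belong to that set. But B–D#–F# is foreign: the diatonic iv on degree 4 is Bm, whereas B comes from F# major. It is labeled IV. But F#–A#–C# is foreign: the diatonic i on degree 1 is F#m, whereas F# comes from F# major. It is labeled I.

IV, I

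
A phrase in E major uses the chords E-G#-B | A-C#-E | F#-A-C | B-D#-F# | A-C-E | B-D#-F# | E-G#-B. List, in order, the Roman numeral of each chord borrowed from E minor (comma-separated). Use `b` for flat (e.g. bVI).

ii°, iv

In E major the diatonic chords are E, F#m, G#m, A, B, C#m, D#dim. E–G#–B = E, A–C#–E = A and B–D#–F# = B all belong to that set. But F#–A–C is foreign: the diatonic ii on degree 2 is F#m, whereas F#dim comes from E minor. It is labeled ii°. A–C–E doesn't fit — on degree 4 E major would have A (IV). Am is the degree-4 chord of E minor, so it is the borrowed iv.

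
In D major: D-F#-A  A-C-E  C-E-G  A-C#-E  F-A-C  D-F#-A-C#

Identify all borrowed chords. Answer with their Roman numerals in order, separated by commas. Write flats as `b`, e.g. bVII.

v, bVII, bIII

In D major the diatonic chords are D, Em, F#m, G, A, Bm, C#dim. D–F#–A = D, A–C#–E = A and D–F#–A–C# = Dmaj7 are all diatonic. A–C–E is not: scale degree 5 in D major carries A (V). In D minor the chord on that degree is Am, so here it functions as v, borrowed from the parallel minor. C–E–G doesn't fit — on degree 7 D major would have C#dim (vii°). C is the degree-7 chord of D minor, so it is the borrowed bVII. But F–A–C is foreign: the diatonic iii on degree 3 is F#m, whereas F comes from D minor. It is labeled bIII.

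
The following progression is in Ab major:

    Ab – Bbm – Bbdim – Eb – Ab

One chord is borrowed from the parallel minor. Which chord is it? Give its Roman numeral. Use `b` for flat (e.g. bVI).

ii°

Ab major has the diatonic set Ab, Bbm, Cm, Db, Eb, Fm, Gdim. Ab, Bbm and Eb are all diatonic. Bbdim (Bb–Db–Fb) doesn't fit — on degree 2 Ab major would have Bbm (ii). Bbdim is the degree-2 chord of Ab minor, so it is the borrowed ii°.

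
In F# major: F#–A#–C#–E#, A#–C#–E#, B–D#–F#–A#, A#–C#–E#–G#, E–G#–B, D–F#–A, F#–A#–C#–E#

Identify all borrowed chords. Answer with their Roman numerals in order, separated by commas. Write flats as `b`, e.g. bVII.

bVII, bVI

F# major has the diatonic set F#, G#m, A#m, B, C#, D#m, E#dim. F#–A#–C#–E# = F#maj7, A#–C#–E# = A#m, B–D#–F#–A# = Bmaj7 and A#–C#–E#–G# = A#m7 all belong to that set. E–G#–B is not: scale degree 7 in F# major carries E#dim (vii°). In F# minor the chord on that degree is E, so here it functions as bVII, borrowed from the parallel minor. But D–F#–A is foreign: the diatonic vi on degree 6 is D#m, whereas D comes from F# minor. It is labeled bVI.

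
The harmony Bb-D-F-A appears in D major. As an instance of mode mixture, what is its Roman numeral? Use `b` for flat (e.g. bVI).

The root Bb is the lowered 6th scale degree — diatonically D major has B there. Bb–D–F–A is a major-seventh chord — the form found in D minor, not the diatonic vi (Bm). Borrowed into D major it is written bVImaj7.

bVImaj7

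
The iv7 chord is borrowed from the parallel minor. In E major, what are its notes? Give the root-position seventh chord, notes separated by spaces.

A C E G

The root, A, is scale degree 4 — the same note in E major and E minor; only the chord quality changes. In E minor the chord on A is A–C–E–G.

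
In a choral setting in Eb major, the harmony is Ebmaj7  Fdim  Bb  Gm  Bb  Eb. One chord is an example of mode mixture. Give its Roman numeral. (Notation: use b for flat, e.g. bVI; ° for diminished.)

ii°

The diatonic triads in Eb major are Eb, Fm, Gm, Ab, Bb, Cm, Ddim. Of the given chords, Ebmaj7, Bb, Gm and Eb are diatonic. Fdim (F–Ab–Cb) doesn't fit — on degree 2 Eb major would have Fm (ii). Fdim is the degree-2 chord of Eb minor, so it is the borrowed ii°.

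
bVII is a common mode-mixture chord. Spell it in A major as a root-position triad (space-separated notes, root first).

G B D

The root of bVII is the lowered 7th degree: G# becomes G. Stacking thirds in A minor on G gives G–B–D.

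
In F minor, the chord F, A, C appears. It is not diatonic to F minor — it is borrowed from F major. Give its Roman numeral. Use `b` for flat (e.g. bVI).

F is scale degree 1 in F minor. The diatonic chord on degree 1 would be Fm (i), but F–A–C is the major chord from F major. As a borrowed chord it is labeled I.

I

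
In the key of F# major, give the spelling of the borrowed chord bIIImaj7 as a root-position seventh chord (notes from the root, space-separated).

bIIImaj7 is built on the lowered scale degree 3. In F# major degree 3 is A#; lowered it becomes A. Stacking thirds in F# minor on A gives A–C#–E–G#.

A C# E G#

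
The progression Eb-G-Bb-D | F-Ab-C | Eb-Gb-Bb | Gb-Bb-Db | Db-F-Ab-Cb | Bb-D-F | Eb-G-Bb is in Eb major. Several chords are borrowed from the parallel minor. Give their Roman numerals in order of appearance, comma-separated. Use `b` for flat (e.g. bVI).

Eb major has the diatonic set Eb, Fm, Gm, Ab, Bb, Cm, Ddim. Eb–G–Bb–D = Ebmaj7, F–Ab–C = Fm, Bb–D–F = Bb and Eb–G–Bb = Eb are all diatonic. Eb–Gb–Bb doesn't fit — on degree 1 Eb major would have Eb (I). Ebm is the degree-1 chord of Eb minor, so it is the borrowed i. But Gb–Bb–Db is foreign: the diatonic iii on degree 3 is Gm, whereas Gb comes from Eb minor. It is labeled bIII. Db–F–Ab–Cb doesn't fit — on degree 7 Eb major would have Ddim (vii°). Db7 is the degree-7 chord of Eb minor, so it is the borrowed bVII7.

i, bIII, bVII7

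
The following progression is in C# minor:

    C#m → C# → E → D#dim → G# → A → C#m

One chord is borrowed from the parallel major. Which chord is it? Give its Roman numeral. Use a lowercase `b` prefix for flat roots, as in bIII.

I

C# minor has the diatonic set C#m, D#dim, E, F#m, G#, A, B (with V from harmonic minor). C#m, E, D#dim, G# and A all belong to that set. C# (C#–E#–G#) is not: scale degree 1 in C# minor carries C#m (i). In C# major the chord on that degree is C#, so here it functions as I, borrowed from the parallel major.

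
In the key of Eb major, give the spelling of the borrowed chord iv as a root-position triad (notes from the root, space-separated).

The root, Ab, is scale degree 4 — the same note in Eb major and Eb minor; only the chord quality changes. In Eb minor the chord on Ab is Ab–Cb–Eb.

Ab Cb Eb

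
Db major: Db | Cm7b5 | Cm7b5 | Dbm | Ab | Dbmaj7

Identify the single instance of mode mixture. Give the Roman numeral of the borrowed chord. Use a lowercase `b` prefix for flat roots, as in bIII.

The diatonic triads in Db major are Db, Ebm, Fm, Gb, Ab, Bbm, Cdim. Of the given chords, Db, Cm7b5, Ab and Dbmaj7 are diatonic. Dbm (Db–Fb–Ab) is not: scale degree 1 in Db major carries Db (I). In Db minor the chord on that degree is Dbm, so here it functions as i, borrowed from the parallel minor.

i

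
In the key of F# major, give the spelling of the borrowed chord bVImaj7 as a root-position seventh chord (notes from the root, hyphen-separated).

D-F#-A-C#

bVImaj7 is built on the lowered scale degree 6. In F# major degree 6 is D#; lowered it becomes D. Building the major-seventh chord from the parallel minor on D: D–F#–A–C#.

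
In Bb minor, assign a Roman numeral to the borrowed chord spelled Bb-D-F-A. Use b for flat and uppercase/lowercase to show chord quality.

Imaj7

The root Bb is the diatonic 1st degree of Bb minor; the borrowing shows in the chord quality. The diatonic chord on degree 1 would be Bbm (i), but Bb–D–F–A is the major-seventh chord from Bb major. As a borrowed chord it is labeled Imaj7.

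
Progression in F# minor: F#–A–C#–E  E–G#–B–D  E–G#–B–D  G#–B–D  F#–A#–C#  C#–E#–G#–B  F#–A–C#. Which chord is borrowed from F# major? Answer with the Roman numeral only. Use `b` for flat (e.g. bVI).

I

The diatonic triads in F# minor (with V from harmonic minor) are F#m, G#dim, A, Bm, C#, D, E. F#–A–C#–E = F#m7, E–G#–B–D = E7, G#–B–D = G#dim, C#–E#–G#–B = C#7 and F#–A–C# = F#m are all diatonic. F#–A#–C# is not: scale degree 1 in F# minor carries F#m (i). In F# major the chord on that degree is F#, so here it functions as I, borrowed from the parallel major.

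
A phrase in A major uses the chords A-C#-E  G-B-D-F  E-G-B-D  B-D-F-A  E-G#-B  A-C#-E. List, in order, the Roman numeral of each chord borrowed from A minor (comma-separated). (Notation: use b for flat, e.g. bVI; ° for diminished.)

In A major the diatonic chords are A, Bm, C#m, D, E, F#m, G#dim. A–C#–E = A and E–G#–B = E both belong to that set. G–B–D–F doesn't fit — on degree 7 A major would have G#dim (vii°). G7 is the degree-7 chord of A minor, so it is the borrowed bVII7. E–G–B–D doesn't fit — on degree 5 A major would have E (V). Em7 is the degree-5 chord of A minor, so it is the borrowed v7. B–D–F–A is not: scale degree 2 in A major carries Bm (ii). In A minor the chord on that degree is Bm7b5, so here it functions as iiø7, borrowed from the parallel minor.

bVII7, v7, iiø7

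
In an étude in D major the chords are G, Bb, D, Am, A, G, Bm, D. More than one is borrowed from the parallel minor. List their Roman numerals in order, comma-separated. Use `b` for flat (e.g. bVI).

bVI, v

D major has the diatonic set D, Em, F#m, G, A, Bm, C#dim. G, D, A and Bm all belong to that set. Bb (Bb–D–F) doesn't fit — on degree 6 D major would have Bm (vi). Bb is the degree-6 chord of D minor, so it is the borrowed bVI. But Am (A–C–E) is foreign: the diatonic V on degree 5 is A, whereas Am comes from D minor. It is labeled v.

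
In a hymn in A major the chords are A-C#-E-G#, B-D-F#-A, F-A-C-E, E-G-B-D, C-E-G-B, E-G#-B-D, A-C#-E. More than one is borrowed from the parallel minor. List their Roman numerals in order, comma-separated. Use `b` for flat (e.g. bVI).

A major has the diatonic set A, Bm, C#m, D, E, F#m, G#dim. Of the given chords, A–C#–E–G# = Amaj7, B–D–F#–A = Bm7, E–G#–B–D = E7 and A–C#–E = A are diatonic. F–A–C–E is not: scale degree 6 in A major carries F#m (vi). In A minor the chord on that degree is Fmaj7, so here it functions as bVImaj7, borrowed from the parallel minor. E–G–B–D is not: scale degree 5 in A major carries E (V). In A minor the chord on that degree is Em7, so here it functions as v7, borrowed from the parallel minor. But C–E–G–B is foreign: the diatonic iii on degree 3 is C#m, whereas Cmaj7 comes from A minor. It is labeled bIIImaj7.

bVImaj7, v7, bIIImaj7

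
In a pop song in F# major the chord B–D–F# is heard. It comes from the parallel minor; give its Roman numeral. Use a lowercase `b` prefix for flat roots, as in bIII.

iv

B is scale degree 4 in F# major. The diatonic chord on degree 4 would be B (IV), but B–D–F# is the minor chord from F# minor. As a borrowed chord it is labeled iv.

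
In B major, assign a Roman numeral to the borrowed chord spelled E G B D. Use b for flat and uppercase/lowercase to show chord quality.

iv7

The root E is the diatonic 4th degree of B major; the borrowing shows in the chord quality. The diatonic chord on degree 4 would be E (IV), but E–G–B–D is the minor-seventh chord from B minor. As a borrowed chord it is labeled iv7.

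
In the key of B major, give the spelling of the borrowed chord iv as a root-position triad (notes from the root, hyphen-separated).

E-G-B

The root, E, is scale degree 4 — the same note in B major and B minor; only the chord quality changes. Building the minor chord from the parallel minor on E: E–G–B.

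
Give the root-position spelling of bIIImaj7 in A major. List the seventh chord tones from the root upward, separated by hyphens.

C-E-G-B

bIIImaj7 is built on the lowered scale degree 3. In A major degree 3 is C#; lowered it becomes C. Building the major-seventh chord from the parallel minor on C: C–E–G–B.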